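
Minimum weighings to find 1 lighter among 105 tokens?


Each weighing has 3 outcomes (left heavy / balance / right heavy), so k weighings distinguish at most 3^k cases; splitting into three near-equal groups achieves this.
Need 3^k ≥ 105: 3^4 = 81 < 105 ≤ 3^5 = 243
k = ⌈log₃(105)⌉ = 5

5


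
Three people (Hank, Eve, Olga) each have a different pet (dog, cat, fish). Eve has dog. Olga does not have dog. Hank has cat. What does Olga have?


From clues:
  Hank → cat
  Eve → dog
By elimination, Olga gets the remaining.

fish


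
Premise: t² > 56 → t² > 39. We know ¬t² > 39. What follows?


Modus tollens: P → Q, ¬Q ⊢ ¬P
P: t² > 56
Q: t² > 39
We have P → Q and Q is false.
By modus tollens, P must be false.

It is not the case that t² > 56


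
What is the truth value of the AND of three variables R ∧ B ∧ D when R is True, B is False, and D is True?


R = True, B = False, D = True
Step 1: R ∧ B = True AND False = False
Step 2: (False) ∧ D = (False) AND True = False
AND is true only when ALL operands are true.

False


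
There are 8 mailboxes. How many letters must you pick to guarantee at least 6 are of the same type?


Pigeonhole: to guarantee k in one of n categories, need (k-1)×n + 1.
k = 6, n = 8
Minimum = (6-1) × 8 + 1 = 5 × 8 + 1

41


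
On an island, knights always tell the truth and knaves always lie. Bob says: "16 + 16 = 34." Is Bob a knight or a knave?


Statement: "16 + 16 = 34."
Actual: 16 + 16 = 32
Claimed: 34
Statement is FALSE → Bob lies → Knave

Knave


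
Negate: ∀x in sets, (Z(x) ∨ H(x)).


Original: ∀x (Z(x) ∨ H(x))
Rule: ¬∀→∃, ¬∃→∀, negate predicate.
Negation: ∃x (¬Z(x) ∧ ¬H(x))

∃x (¬Z(x) ∧ ¬H(x))


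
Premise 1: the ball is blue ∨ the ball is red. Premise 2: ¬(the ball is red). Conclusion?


Disjunctive syllogism: P ∨ Q, ¬P ⊢ Q
Disjunction: the ball is blue ∨ the ball is red
We know it is not the case that the ball is red.
By disjunctive syllogism, the other disjunct must be true.

The ball is blue


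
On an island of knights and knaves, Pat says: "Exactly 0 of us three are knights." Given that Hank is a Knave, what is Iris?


Pat claims exactly 0 knights among Pat, Hank, Iris.
Given: Hank is a Knave.

Case 1: Pat is a Knight (tells truth)
  Then exactly 0 of the three are knights.
  Counting Pat, Hank: 1 knight(s) so far. Need -1 more → impossible.
Case 2: Pat is a Knave (lies)
  Then the count is NOT 0.
  If Iris = Knave, count = 0 = 0 → claim would be true, contradicts lie.
  If Iris = Knight, count = 1 ≠ 0 → lie confirmed ✓

Iris is a Knight.

Knight


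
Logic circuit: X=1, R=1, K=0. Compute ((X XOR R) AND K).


X XOR R = 1^1 = 0
0 AND 0 = 0

0


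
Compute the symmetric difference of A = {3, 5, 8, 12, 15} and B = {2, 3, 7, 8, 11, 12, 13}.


A = {3, 5, 8, 12, 15}
B = {2, 3, 7, 8, 11, 12, 13}
Operation: symmetric difference
In A only: [5, 15], in B only: [2, 7, 11, 13]

{2, 5, 7, 11, 13, 15}


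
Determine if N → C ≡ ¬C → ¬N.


Expression 1: N → C
Expression 2: ¬C → ¬N
Truth table (N C | Expr1 Expr2):
  T T |   T     T
  T F |   F     F
  F T |   T     T
  F F |   T     T
All 4 rows agree, so the expressions are logically equivalent.

Yes


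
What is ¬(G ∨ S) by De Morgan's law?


De Morgan's law: ¬(P ∨ Q) ≡ ¬P ∧ ¬Q
¬(G ∨ S) = ¬G ∧ ¬S

¬G ∧ ¬S


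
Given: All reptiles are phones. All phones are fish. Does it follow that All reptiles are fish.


Premise 1: All reptiles are phones.
Premise 2: All phones are fish.
Conclusion: All reptiles are fish.
Barbara syllogism (AAA-1): All A are B, All B are C → All A are C.
Middle term (phones) distributed in premise 2.

Valid


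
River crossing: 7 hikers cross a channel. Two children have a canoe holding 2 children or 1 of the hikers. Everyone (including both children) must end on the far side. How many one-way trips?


Per crossing of one of the hikers: children→, one←, one of the hikers→, one← = 4 trips
7 × 4 = 28, + 1 final children→ = 29
Minimum trips = 29

29


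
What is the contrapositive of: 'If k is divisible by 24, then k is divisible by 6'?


Original: If k is divisible by 24, then k is divisible by 6
Contrapositive: If ¬Q, then ¬P
Negate Q: not (k is divisible by 6)
Negate P: not (k is divisible by 24)

If not (k is divisible by 6), then not (k is divisible by 24).


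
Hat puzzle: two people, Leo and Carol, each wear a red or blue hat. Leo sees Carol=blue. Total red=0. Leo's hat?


Total red = 0, Carol = blue
Red accounted for: 0
Remaining for Leo: 0
Leo's hat is blue.

blue


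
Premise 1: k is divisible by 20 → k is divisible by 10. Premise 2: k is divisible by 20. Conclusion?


Modus ponens: P → Q, P ⊢ Q
P: k is divisible by 20
Q: k is divisible by 10
We have P → Q and P is true.
By modus ponens, Q must be true.

k is divisible by 10


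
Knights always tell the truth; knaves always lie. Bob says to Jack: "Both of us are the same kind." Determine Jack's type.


Bob says: "Both of us are the same kind."
Case 1: Bob is a Knight (truth-teller)
  Statement is true → they ARE the same → Jack is also a Knight
Case 2: Bob is a Knave (liar)
  Statement is false → they are NOT the same → Jack is a Knight
In both cases, Jack is a Knight.

Knight


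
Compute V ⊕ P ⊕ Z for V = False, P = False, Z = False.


V = False, P = False, Z = False
Step 1: V ⊕ P = False XOR False = False
Step 2: False ⊕ Z = False XOR False = False
XOR is true when an odd number of operands are true.

False


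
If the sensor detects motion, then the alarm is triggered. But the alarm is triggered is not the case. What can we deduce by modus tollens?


Modus tollens: P → Q, ¬Q ⊢ ¬P
P: the sensor detects motion
Q: the alarm is triggered
We have P → Q and Q is false.
By modus tollens, P must be false.

It is not the case that the sensor detects motion


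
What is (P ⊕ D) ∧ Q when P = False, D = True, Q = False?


P = False, D = True, Q = False
Step 1: P ⊕ D = False XOR True = True
Step 2: True ∧ Q = True AND False = False
XOR true when exactly one of P,D is true; then AND with Q.

False


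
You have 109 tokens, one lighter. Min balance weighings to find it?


Each weighing has 3 outcomes (left heavy / balance / right heavy), so k weighings distinguish at most 3^k cases; splitting into three near-equal groups achieves this.
Need 3^k ≥ 109: 3^4 = 81 < 109 ≤ 3^5 = 243
k = ⌈log₃(109)⌉ = 5

5


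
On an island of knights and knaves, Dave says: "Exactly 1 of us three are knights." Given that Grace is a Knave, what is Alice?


Dave claims exactly 1 knights among Dave, Grace, Alice.
Given: Grace is a Knave.

Case 1: Dave is a Knight (tells truth)
  Then exactly 1 of the three are knights.
  Counting Dave, Grace: 1 knight(s) so far. Need 0 more → Alice = Knave.
Case 2: Dave is a Knave (lies)
  Then the count is NOT 1.
  If Alice = Knight, count = 1 = 1 → claim would be true, contradicts lie.
  If Alice = Knave, count = 0 ≠ 1 → lie confirmed ✓

Alice is a Knave.

Knave


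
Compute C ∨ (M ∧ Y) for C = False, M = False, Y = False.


C = False, M = False, Y = False
Step 1: M ∧ Y = False AND False = False
Step 2: C ∨ False = False OR False = False
AND evaluated first (higher precedence); then OR applied.

False


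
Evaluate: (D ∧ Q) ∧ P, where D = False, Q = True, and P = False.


D = False, Q = True, P = False
Step 1: D ∧ Q = False AND True = False
Step 2: False ∧ P = False AND False = False
AND is true only when ALL operands are true.

False


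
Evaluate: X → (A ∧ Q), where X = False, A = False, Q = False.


X = False, A = False, Q = False
Step 1: A ∧ Q = False AND False = False
Step 2: X → (False): false only when X=True and consequent=False.
Result: True

True


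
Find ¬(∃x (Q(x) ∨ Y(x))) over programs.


Original: ∃x (Q(x) ∨ Y(x))
Rule: ¬∀→∃, ¬∃→∀, negate predicate.
Negation: ∀x (¬Q(x) ∧ ¬Y(x))

∀x (¬Q(x) ∧ ¬Y(x))


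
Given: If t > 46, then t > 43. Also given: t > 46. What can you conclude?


Modus ponens: P → Q, P ⊢ Q
P: t > 46
Q: t > 43
We have P → Q and P is true.
By modus ponens, Q must be true.

t > 43


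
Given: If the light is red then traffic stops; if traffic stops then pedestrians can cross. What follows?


Hypothetical syllogism: P → Q, Q → R ⊢ P → R
Premise 1: the light is red → traffic stops
Premise 2: traffic stops → pedestrians can cross
Chain the implications: the middle term (traffic stops) links the two.
Conclusion: If the light is red, then pedestrians can cross.

If the light is red, then pedestrians can cross.


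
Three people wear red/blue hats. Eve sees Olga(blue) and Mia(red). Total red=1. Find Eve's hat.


Total red = 1, seen red = 1
Own red = 1 - 1 = 0
Eve's hat is blue.

blue


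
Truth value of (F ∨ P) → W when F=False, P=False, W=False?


F = False, P = False, W = False
Expression: (F ∨ P) → W
Step 1: F ∨ P = False OR False = False
Step 2: (False) → W = False → False (false only if antecedent True and consequent False) = True

True


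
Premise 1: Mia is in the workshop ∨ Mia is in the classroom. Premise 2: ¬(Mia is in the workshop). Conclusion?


Disjunctive syllogism: P ∨ Q, ¬P ⊢ Q
Disjunction: Mia is in the workshop ∨ Mia is in the classroom
We know it is not the case that Mia is in the workshop.
By disjunctive syllogism, the other disjunct must be true.

Mia is in the classroom


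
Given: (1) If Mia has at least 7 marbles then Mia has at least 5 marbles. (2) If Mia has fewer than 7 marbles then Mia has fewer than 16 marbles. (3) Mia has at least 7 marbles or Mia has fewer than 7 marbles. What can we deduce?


Constructive dilemma: (P → Q) ∧ (R → S), P ∨ R ⊢ Q ∨ S
Premise 1: Mia has at least 7 marbles → Mia has at least 5 marbles
Premise 2: Mia has fewer than 7 marbles → Mia has fewer than 16 marbles
Premise 3: Mia has at least 7 marbles ∨ Mia has fewer than 7 marbles
Case 1: Assuming Mia has at least 7 marbles, then by Premise 1, Mia has at least 5 marbles.
Case 2: Assuming Mia has fewer than 7 marbles, then by Premise 2, Mia has fewer than 16 marbles.
Since one of Mia has at least 7 marbles or Mia has fewer than 7 marbles must hold, we get Mia has at least 5 marbles or Mia has fewer than 16 marbles.

Mia has at least 5 marbles or Mia has fewer than 16 marbles.


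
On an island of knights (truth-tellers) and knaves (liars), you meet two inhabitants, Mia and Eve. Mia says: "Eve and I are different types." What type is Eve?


Mia says: "Eve and I are different types."
Case 1: Mia is a Knight (truth-teller)
  Statement is true → they ARE different → Eve is a Knave
Case 2: Mia is a Knave (liar)
  Statement is false → they are NOT different → Eve is a Knave
In both cases, Eve is a Knave.

Knave


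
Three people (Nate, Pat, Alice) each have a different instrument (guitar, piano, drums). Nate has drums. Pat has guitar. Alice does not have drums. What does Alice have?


From clues:
  Nate → drums
  Pat → guitar
By elimination, Alice gets the remaining.

piano


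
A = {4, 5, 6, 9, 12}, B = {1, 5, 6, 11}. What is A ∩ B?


A = {4, 5, 6, 9, 12}
B = {1, 5, 6, 11}
Operation: intersection
Elements in both: 5, 6

{5, 6}


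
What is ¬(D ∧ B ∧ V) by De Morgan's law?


De Morgan's law: ¬(P ∧ Q ∧ R) ≡ ¬P ∨ ¬Q ∨ ¬R
¬(D ∧ B ∧ V) = ¬D ∨ ¬B ∨ ¬V

¬D ∨ ¬B ∨ ¬V


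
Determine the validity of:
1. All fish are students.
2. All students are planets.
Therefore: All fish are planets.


Premise 1: All fish are students.
Premise 2: All students are planets.
Conclusion: All fish are planets.
Barbara syllogism (AAA-1): All A are B, All B are C → All A are C.
Middle term (students) distributed in premise 2.

Valid


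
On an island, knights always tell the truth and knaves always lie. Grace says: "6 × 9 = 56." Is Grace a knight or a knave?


Statement: "6 × 9 = 56."
Actual: 6 × 9 = 54
Claimed: 56
Statement is FALSE → Grace lies → Knave

Knave


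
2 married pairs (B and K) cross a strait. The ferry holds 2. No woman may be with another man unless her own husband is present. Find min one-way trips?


Label couples B and K.
1. WB+WK → (far: WB,WK; near: HB,HK)
2. WB ←   (far: WK; near: HB,HK,WB)
3. HB+HK → (far: HB,HK,WK; near: WB)
4. HB ←   (far: HK,WK; near: HB,WB)  — HB returns, since WB is alone on near bank
5. HB+WB → (far: all four; near: empty)
Every state respects the constraint.
Minimum trips = 5

5


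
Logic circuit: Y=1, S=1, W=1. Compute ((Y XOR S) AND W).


Y XOR S = 1^1 = 0
0 AND 1 = 0

0


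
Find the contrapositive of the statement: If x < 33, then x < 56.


Original: If x < 33, then x < 56
Contrapositive: If ¬Q, then ¬P
Negate Q: not (x < 56)
Negate P: not (x < 33)

If not (x < 56), then not (x < 33).


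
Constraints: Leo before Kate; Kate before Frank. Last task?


Constraints: Leo before Kate; Kate before Frank
The last task can have nothing scheduled after it, so it must never appear on the left of a 'before'.
Tasks appearing before some other task: Leo, Kate.
The only task not in that list is Frank → it is last.

Frank


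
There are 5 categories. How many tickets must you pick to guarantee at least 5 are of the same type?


Pigeonhole: to guarantee k in one of n categories, need (k-1)×n + 1.
k = 5, n = 5
Minimum = (5-1) × 5 + 1 = 4 × 5 + 1

21


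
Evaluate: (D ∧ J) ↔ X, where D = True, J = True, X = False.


D = True, J = True, X = False
Step 1: D ∧ J = True AND True = True
Step 2: (True) ↔ X: true when both sides have same truth value.
Result: True ↔ False = False

False


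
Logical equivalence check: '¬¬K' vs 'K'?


Expression 1: ¬¬K
Expression 2: K
Truth table (K | Expr1 Expr2):
  T |   T     T
  F |   F     F
All 2 rows agree, so the expressions are logically equivalent.

Yes


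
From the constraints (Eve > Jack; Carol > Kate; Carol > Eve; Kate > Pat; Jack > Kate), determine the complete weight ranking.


Constraints: Eve > Jack; Carol > Kate; Carol > Eve; Kate > Pat; Jack > Kate
Method: at each step, the next-highest is the one remaining person who never appears on the smaller side of a constraint between remaining people.
  Step 1: remaining {Kate, Eve, Carol, Jack, Pat}; on the smaller side: {Kate, Eve, Jack, Pat} → Carol is next (Carol > Kate; Carol > Eve).
  Step 2: remaining {Kate, Eve, Jack, Pat}; on the smaller side: {Kate, Jack, Pat} → Eve is next (Eve > Jack).
  Step 3: remaining {Kate, Jack, Pat}; on the smaller side: {Kate, Pat} → Jack is next (Jack > Kate).
  Step 4: remaining {Kate, Pat}; on the smaller side: {Pat} → Kate is next (Kate > Pat).
  Step 5: only Pat remains → lowest.
Final ranking (highest to lowest):

Carol > Eve > Jack > Kate > Pat


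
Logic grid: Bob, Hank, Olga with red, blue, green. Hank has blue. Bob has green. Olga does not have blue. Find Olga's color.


From clues:
  Hank → blue
  Bob → green
By elimination, Olga gets the remaining.

red


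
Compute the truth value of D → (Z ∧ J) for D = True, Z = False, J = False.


D = True, Z = False, J = False
Step 1: Z ∧ J = False AND False = False
Step 2: D → (False): false only when D=True and consequent=False.
Result: False

False


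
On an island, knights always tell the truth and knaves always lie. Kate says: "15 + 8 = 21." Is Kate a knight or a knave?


Statement: "15 + 8 = 21."
Actual: 15 + 8 = 23
Claimed: 21
Statement is FALSE → Kate lies → Knave

Knave


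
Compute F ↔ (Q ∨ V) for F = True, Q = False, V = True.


F = True, Q = False, V = True
Step 1: Q ∨ V = False OR True = True
Step 2: F ↔ (True): true when both sides have same truth value.
Result: True ↔ True = True

True


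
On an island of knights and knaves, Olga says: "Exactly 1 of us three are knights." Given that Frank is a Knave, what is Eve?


Olga claims exactly 1 knights among Olga, Frank, Eve.
Given: Frank is a Knave.

Case 1: Olga is a Knight (tells truth)
  Then exactly 1 of the three are knights.
  Counting Olga, Frank: 1 knight(s) so far. Need 0 more → Eve = Knave.
Case 2: Olga is a Knave (lies)
  Then the count is NOT 1.
  If Eve = Knight, count = 1 = 1 → claim would be true, contradicts lie.
  If Eve = Knave, count = 0 ≠ 1 → lie confirmed ✓

Eve is a Knave.

Knave


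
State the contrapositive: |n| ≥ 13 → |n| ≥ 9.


Original: If |n| ≥ 13, then |n| ≥ 9
Contrapositive: If ¬Q, then ¬P
Negate Q: not (|n| ≥ 9)
Negate P: not (|n| ≥ 13)

If not (|n| ≥ 9), then not (|n| ≥ 13).


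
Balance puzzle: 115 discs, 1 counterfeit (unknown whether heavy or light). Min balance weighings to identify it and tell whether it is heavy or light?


Let n = 115. 230 possibilities (n discs × lighter/heavier); each weighing has 3 outcomes.
Bound for k weighings: say the first weighing puts j discs on each pan. If it tips, the 2j weighed discs remain suspects (each with a known direction) and k-1 weighings give 3^(k-1) outcomes; 3^(k-1) is odd, so 2j ≤ 3^(k-1) - 1. If it balances, the n - 2j unweighed discs remain with direction unknown: 2(n - 2j) ≤ 3^(k-1) - 1 by the same parity argument. Adding, n ≤ (3^(k-1) - 1) + (3^(k-1) - 1)/2 = (3^k - 3)/2, and the classical three-group strategy achieves this (3 discs in 2 weighings, 12 in 3, 39 in 4, 120 in 5).
So we need the smallest k with (3^k - 3)/2 ≥ 115.
k = 4: (3^4 - 3)/2 = 39 < 115 ✗
k = 5: (3^5 - 3)/2 = 120 ≥ 115 ✓

5


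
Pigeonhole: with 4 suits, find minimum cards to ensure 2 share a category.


Pigeonhole: to guarantee k in one of n categories, need (k-1)×n + 1.
k = 2, n = 4
Minimum = (2-1) × 4 + 1 = 1 × 4 + 1

5


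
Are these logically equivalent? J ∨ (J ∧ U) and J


Expression 1: J ∨ (J ∧ U)
Expression 2: J
Truth table (J U | Expr1 Expr2):
  T T |   T     T
  T F |   T     T
  F T |   F     F
  F F |   F     F
All 4 rows agree, so the expressions are logically equivalent.

Yes


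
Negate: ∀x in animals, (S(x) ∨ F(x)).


Original: ∀x (S(x) ∨ F(x))
Rule: ¬∀→∃, ¬∃→∀, negate predicate.
Negation: ∃x (¬S(x) ∧ ¬F(x))

∃x (¬S(x) ∧ ¬F(x))


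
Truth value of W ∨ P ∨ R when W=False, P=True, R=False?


W = False, P = True, R = False
Expression: W ∨ P ∨ R
Step 1: W ∨ P = False OR True = True
Step 2: (True) ∨ R = True OR False = True

True


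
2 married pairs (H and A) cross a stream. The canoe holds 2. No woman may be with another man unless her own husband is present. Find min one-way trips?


Label couples H and A.
1. WH+WA → (far: WH,WA; near: HH,HA)
2. WH ←   (far: WA; near: HH,HA,WH)
3. HH+HA → (far: HH,HA,WA; near: WH)
4. HH ←   (far: HA,WA; near: HH,WH)  — HH returns, since WH is alone on near bank
5. HH+WH → (far: all four; near: empty)
Every state respects the constraint.
Minimum trips = 5

5


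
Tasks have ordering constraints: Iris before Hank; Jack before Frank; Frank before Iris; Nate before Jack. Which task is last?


Constraints: Iris before Hank; Jack before Frank; Frank before Iris; Nate before Jack
The last task can have nothing scheduled after it, so it must never appear on the left of a 'before'.
Tasks appearing before some other task: Iris, Jack, Frank, Nate.
The only task not in that list is Hank → it is last.

Hank


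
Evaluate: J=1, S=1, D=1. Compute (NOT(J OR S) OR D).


J OR S = 1
NOT(1) = 0
0 OR 1 = 1

1


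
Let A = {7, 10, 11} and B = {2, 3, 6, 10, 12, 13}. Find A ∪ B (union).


A = {7, 10, 11}
B = {2, 3, 6, 10, 12, 13}
Operation: union
All elements combined: 2, 3, 6, 7, 10, 11, 12, 13

{2, 3, 6, 7, 10, 11, 12, 13}


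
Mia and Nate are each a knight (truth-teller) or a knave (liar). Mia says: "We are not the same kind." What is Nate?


Mia says: "We are not the same kind."
Case 1: Mia is a Knight (truth-teller)
  Statement is true → they ARE different → Nate is a Knave
Case 2: Mia is a Knave (liar)
  Statement is false → they are NOT different → Nate is a Knave
In both cases, Nate is a Knave.

Knave


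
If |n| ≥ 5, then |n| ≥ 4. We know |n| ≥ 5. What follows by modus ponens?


Modus ponens: P → Q, P ⊢ Q
P: |n| ≥ 5
Q: |n| ≥ 4
We have P → Q and P is true.
By modus ponens, Q must be true.

|n| ≥ 4


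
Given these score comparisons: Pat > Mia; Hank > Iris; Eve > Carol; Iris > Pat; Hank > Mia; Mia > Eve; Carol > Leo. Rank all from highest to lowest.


Constraints: Pat > Mia; Hank > Iris; Eve > Carol; Iris > Pat; Hank > Mia; Mia > Eve; Carol > Leo
Method: at each step, the next-highest is the one remaining person who never appears on the smaller side of a constraint between remaining people.
  Step 1: remaining {Pat, Leo, Mia, Carol, Hank, Iris, Eve}; on the smaller side: {Pat, Leo, Mia, Carol, Iris, Eve} → Hank is next (Hank > Iris; Hank > Mia).
  Step 2: remaining {Pat, Leo, Mia, Carol, Iris, Eve}; on the smaller side: {Pat, Leo, Mia, Carol, Eve} → Iris is next (Iris > Pat).
  Step 3: remaining {Pat, Leo, Mia, Carol, Eve}; on the smaller side: {Leo, Mia, Carol, Eve} → Pat is next (Pat > Mia).
  Step 4: remaining {Leo, Mia, Carol, Eve}; on the smaller side: {Leo, Carol, Eve} → Mia is next (Mia > Eve).
  Step 5: remaining {Leo, Carol, Eve}; on the smaller side: {Leo, Carol} → Eve is next (Eve > Carol).
  Step 6: remaining {Leo, Carol}; on the smaller side: {Leo} → Carol is next (Carol > Leo).
  Step 7: only Leo remains → lowest.
Final ranking (highest to lowest):

Hank > Iris > Pat > Mia > Eve > Carol > Leo


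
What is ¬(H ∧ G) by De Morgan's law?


De Morgan's law: ¬(P ∧ Q) ≡ ¬P ∨ ¬Q
¬(H ∧ G) = ¬H ∨ ¬G

¬H ∨ ¬G


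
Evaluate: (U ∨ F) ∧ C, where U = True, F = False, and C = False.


U = True, F = False, C = False
Step 1: U ∨ F = True OR False = True
Step 2: True ∧ C = True AND False = False
OR is true when at least one operand is true; AND requires both.

False


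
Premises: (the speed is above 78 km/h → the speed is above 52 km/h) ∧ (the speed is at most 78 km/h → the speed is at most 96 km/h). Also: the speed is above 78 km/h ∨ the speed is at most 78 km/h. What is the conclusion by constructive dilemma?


Constructive dilemma: (P → Q) ∧ (R → S), P ∨ R ⊢ Q ∨ S
Premise 1: the speed is above 78 km/h → the speed is above 52 km/h
Premise 2: the speed is at most 78 km/h → the speed is at most 96 km/h
Premise 3: the speed is above 78 km/h ∨ the speed is at most 78 km/h
Case 1: Assuming the speed is above 78 km/h, then by Premise 1, the speed is above 52 km/h.
Case 2: Assuming the speed is at most 78 km/h, then by Premise 2, the speed is at most 96 km/h.
Since one of the speed is above 78 km/h or the speed is at most 78 km/h must hold, we get the speed is above 52 km/h or the speed is at most 96 km/h.

The speed is above 52 km/h or the speed is at most 96 km/h.


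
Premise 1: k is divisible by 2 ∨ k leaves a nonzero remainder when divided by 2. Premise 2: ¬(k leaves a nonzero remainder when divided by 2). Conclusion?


Disjunctive syllogism: P ∨ Q, ¬P ⊢ Q
Disjunction: k is divisible by 2 ∨ k leaves a nonzero remainder when divided by 2
We know it is not the case that k leaves a nonzero remainder when divided by 2.
By disjunctive syllogism, the other disjunct must be true.

k is divisible by 2


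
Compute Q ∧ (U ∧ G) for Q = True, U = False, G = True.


Q = True, U = False, G = True
Step 1: U ∧ G = False AND True = False
Step 2: Q ∧ False = True AND False = False
AND is true only when ALL operands are true.

False


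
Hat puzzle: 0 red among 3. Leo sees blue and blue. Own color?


Total red = 0, seen red = 0
Own red = 0 - 0 = 0
Leo's hat is blue.

blue


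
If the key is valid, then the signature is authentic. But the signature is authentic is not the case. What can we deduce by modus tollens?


Modus tollens: P → Q, ¬Q ⊢ ¬P
P: the key is valid
Q: the signature is authentic
We have P → Q and Q is false.
By modus tollens, P must be false.

It is not the case that the key is valid


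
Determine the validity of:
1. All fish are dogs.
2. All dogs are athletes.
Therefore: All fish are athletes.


Premise 1: All fish are dogs.
Premise 2: All dogs are athletes.
Conclusion: All fish are athletes.
Barbara syllogism (AAA-1): All A are B, All B are C → All A are C.
Middle term (dogs) distributed in premise 2.

Valid


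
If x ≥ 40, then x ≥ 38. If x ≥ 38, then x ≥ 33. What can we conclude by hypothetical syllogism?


Hypothetical syllogism: P → Q, Q → R ⊢ P → R
Premise 1: x ≥ 40 → x ≥ 38
Premise 2: x ≥ 38 → x ≥ 33
Chain the implications: the middle term (x ≥ 38) links the two.
Conclusion: If x ≥ 40, then x ≥ 33.

If x ≥ 40, then x ≥ 33.


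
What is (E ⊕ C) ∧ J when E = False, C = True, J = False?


E = False, C = True, J = False
Step 1: E ⊕ C = False XOR True = True
Step 2: True ∧ J = True AND False = False
XOR true when exactly one of E,C is true; then AND with J.

False


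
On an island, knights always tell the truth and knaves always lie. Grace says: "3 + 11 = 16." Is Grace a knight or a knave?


Statement: "3 + 11 = 16."
Actual: 3 + 11 = 14
Claimed: 16
Statement is FALSE → Grace lies → Knave

Knave


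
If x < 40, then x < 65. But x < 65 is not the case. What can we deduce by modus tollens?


Modus tollens: P → Q, ¬Q ⊢ ¬P
P: x < 40
Q: x < 65
We have P → Q and Q is false.
By modus tollens, P must be false.

It is not the case that x < 40


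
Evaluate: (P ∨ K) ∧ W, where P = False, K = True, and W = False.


P = False, K = True, W = False
Step 1: P ∨ K = False OR True = True
Step 2: True ∧ W = True AND False = False
OR is true when at least one operand is true; AND requires both.

False


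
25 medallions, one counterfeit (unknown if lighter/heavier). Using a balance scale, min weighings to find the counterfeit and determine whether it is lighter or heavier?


Let n = 25. 50 possibilities (n medallions × lighter/heavier); each weighing has 3 outcomes.
Bound for k weighings: say the first weighing puts j medallions on each pan. If it tips, the 2j weighed medallions remain suspects (each with a known direction) and k-1 weighings give 3^(k-1) outcomes; 3^(k-1) is odd, so 2j ≤ 3^(k-1) - 1. If it balances, the n - 2j unweighed medallions remain with direction unknown: 2(n - 2j) ≤ 3^(k-1) - 1 by the same parity argument. Adding, n ≤ (3^(k-1) - 1) + (3^(k-1) - 1)/2 = (3^k - 3)/2, and the classical three-group strategy achieves this (3 medallions in 2 weighings, 12 in 3, 39 in 4, 120 in 5).
So we need the smallest k with (3^k - 3)/2 ≥ 25.
k = 3: (3^3 - 3)/2 = 12 < 25 ✗
k = 4: (3^4 - 3)/2 = 39 ≥ 25 ✓

4


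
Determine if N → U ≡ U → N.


Expression 1: N → U
Expression 2: U → N
Truth table (N U | Expr1 Expr2):
  T T |   T     T
  T F |   F     T   ← differ
  F T |   T     F   ← differ
  F F |   T     T
Counterexample: N=T, U=F gives Expr1 = F but Expr2 = T, so the expressions are NOT logically equivalent.

No


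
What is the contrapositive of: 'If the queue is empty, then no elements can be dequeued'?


Original: If the queue is empty, then no elements can be dequeued
Contrapositive: If ¬Q, then ¬P
Negate Q: not (no elements can be dequeued)
Negate P: not (the queue is empty)

If not (no elements can be dequeued), then not (the queue is empty).


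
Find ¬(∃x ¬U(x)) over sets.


Original: ∃x ¬U(x)
Rule: ¬∀→∃, ¬∃→∀, negate predicate.
Negation: ∀x U(x)

∀x U(x)


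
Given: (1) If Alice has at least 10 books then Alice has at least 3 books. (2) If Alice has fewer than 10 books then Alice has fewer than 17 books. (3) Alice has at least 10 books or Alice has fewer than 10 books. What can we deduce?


Constructive dilemma: (P → Q) ∧ (R → S), P ∨ R ⊢ Q ∨ S
Premise 1: Alice has at least 10 books → Alice has at least 3 books
Premise 2: Alice has fewer than 10 books → Alice has fewer than 17 books
Premise 3: Alice has at least 10 books ∨ Alice has fewer than 10 books
Case 1: Assuming Alice has at least 10 books, then by Premise 1, Alice has at least 3 books.
Case 2: Assuming Alice has fewer than 10 books, then by Premise 2, Alice has fewer than 17 books.
Since one of Alice has at least 10 books or Alice has fewer than 10 books must hold, we get Alice has at least 3 books or Alice has fewer than 17 books.

Alice has at least 3 books or Alice has fewer than 17 books.


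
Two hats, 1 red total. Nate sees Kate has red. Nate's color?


Total red = 1, Kate = red
Red accounted for: 1
Remaining for Nate: 0
Nate's hat is blue.

blue


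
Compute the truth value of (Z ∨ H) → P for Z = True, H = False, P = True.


Z = True, H = False, P = True
Step 1: Z ∨ H = True OR False = True
Step 2: (True) → P: false only when antecedent=True and P=False.
Result: True

True


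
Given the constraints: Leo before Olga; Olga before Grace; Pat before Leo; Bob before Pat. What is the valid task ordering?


Constraints: Leo before Olga; Olga before Grace; Pat before Leo; Bob before Pat
Method: repeatedly schedule the remaining task that has no remaining task required before it.
  Step 1: remaining {Olga, Bob, Pat, Grace, Leo}; every task except Bob still has a predecessor pending → schedule Bob.
  Step 2: remaining {Olga, Pat, Grace, Leo}; every task except Pat still has a predecessor pending → schedule Pat.
  Step 3: remaining {Olga, Grace, Leo}; every task except Leo still has a predecessor pending → schedule Leo.
  Step 4: remaining {Olga, Grace}; every task except Olga still has a predecessor pending → schedule Olga.
  Step 5: only Grace remains → schedule Grace.
Resulting order:

Bob → Pat → Leo → Olga → Grace


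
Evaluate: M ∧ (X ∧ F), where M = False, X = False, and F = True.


M = False, X = False, F = True
Step 1: X ∧ F = False AND True = False
Step 2: M ∧ False = False AND False = False
AND is true only when ALL operands are true.

False


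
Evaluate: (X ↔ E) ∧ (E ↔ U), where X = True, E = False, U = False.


X = True, E = False, U = False
Step 1: X ↔ E is true when X and E have the same value. Result: False
Step 2: E ↔ U is true when E and U have the same value. Result: True
Step 3: False ∧ True = False

False


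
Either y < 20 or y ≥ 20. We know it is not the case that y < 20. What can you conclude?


Disjunctive syllogism: P ∨ Q, ¬P ⊢ Q
Disjunction: y < 20 ∨ y ≥ 20
We know it is not the case that y < 20.
By disjunctive syllogism, the other disjunct must be true.

y ≥ 20


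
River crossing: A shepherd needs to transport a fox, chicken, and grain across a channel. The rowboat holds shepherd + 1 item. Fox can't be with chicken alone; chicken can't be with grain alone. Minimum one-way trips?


1. shepherd+chicken → 2. shepherd ← 3. shepherd+fox → 4. shepherd+chicken ← 5. shepherd+grain → 6. shepherd ← 7. shepherd+chicken →
Minimum trips = 7

7


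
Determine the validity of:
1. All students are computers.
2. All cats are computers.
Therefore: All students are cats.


Premise 1: All students are computers.
Premise 2: All cats are computers.
Conclusion: All students are cats.
Fallacy: undistributed middle. computers is predicate in both.
Counterexample: students and cats could be disjoint subsets of computers.

Invalid


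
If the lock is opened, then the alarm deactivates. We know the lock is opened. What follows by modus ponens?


Modus ponens: P → Q, P ⊢ Q
P: the lock is opened
Q: the alarm deactivates
We have P → Q and P is true.
By modus ponens, Q must be true.

The alarm deactivates


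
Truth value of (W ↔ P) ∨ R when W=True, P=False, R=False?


W = True, P = False, R = False
Expression: (W ↔ P) ∨ R
Step 1: W ↔ P = (True iff False) (true when values match) = False
Step 2: (False) ∨ R = False OR False = False

False


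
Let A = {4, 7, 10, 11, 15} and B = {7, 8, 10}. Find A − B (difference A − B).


A = {4, 7, 10, 11, 15}
B = {7, 8, 10}
Operation: difference A − B
In A but not B: 4, 11, 15

{4, 11, 15}


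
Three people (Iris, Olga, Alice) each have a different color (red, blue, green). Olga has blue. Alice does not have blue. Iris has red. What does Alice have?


From clues:
  Olga → blue
  Iris → red
By elimination, Alice gets the remaining.

green


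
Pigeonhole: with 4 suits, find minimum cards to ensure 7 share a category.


Pigeonhole: to guarantee k in one of n categories, need (k-1)×n + 1.
k = 7, n = 4
Minimum = (7-1) × 4 + 1 = 6 × 4 + 1

25


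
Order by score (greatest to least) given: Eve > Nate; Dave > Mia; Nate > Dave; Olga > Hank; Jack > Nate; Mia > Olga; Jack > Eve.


Constraints: Eve > Nate; Dave > Mia; Nate > Dave; Olga > Hank; Jack > Nate; Mia > Olga; Jack > Eve
Method: at each step, the next-highest is the one remaining person who never appears on the smaller side of a constraint between remaining people.
  Step 1: remaining {Mia, Olga, Dave, Jack, Nate, Eve, Hank}; on the smaller side: {Mia, Olga, Dave, Nate, Eve, Hank} → Jack is next (Jack > Nate; Jack > Eve).
  Step 2: remaining {Mia, Olga, Dave, Nate, Eve, Hank}; on the smaller side: {Mia, Olga, Dave, Nate, Hank} → Eve is next (Eve > Nate).
  Step 3: remaining {Mia, Olga, Dave, Nate, Hank}; on the smaller side: {Mia, Olga, Dave, Hank} → Nate is next (Nate > Dave).
  Step 4: remaining {Mia, Olga, Dave, Hank}; on the smaller side: {Mia, Olga, Hank} → Dave is next (Dave > Mia).
  Step 5: remaining {Mia, Olga, Hank}; on the smaller side: {Olga, Hank} → Mia is next (Mia > Olga).
  Step 6: remaining {Olga, Hank}; on the smaller side: {Hank} → Olga is next (Olga > Hank).
  Step 7: only Hank remains → lowest.
Final ranking (highest to lowest):

Jack > Eve > Nate > Dave > Mia > Olga > Hank


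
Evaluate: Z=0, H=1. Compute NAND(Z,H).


Z AND H = 0
NOT(0) = 1

1


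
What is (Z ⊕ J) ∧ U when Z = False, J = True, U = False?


Z = False, J = True, U = False
Step 1: Z ⊕ J = False XOR True = True
Step 2: True ∧ U = True AND False = False
XOR true when exactly one of Z,J is true; then AND with U.

False


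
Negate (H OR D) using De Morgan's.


De Morgan's law: ¬(P ∨ Q) ≡ ¬P ∧ ¬Q
¬(H ∨ D) = ¬H ∧ ¬D

¬H ∧ ¬D


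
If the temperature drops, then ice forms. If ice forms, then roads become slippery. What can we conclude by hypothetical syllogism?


Hypothetical syllogism: P → Q, Q → R ⊢ P → R
Premise 1: the temperature drops → ice forms
Premise 2: ice forms → roads become slippery
Chain the implications: the middle term (ice forms) links the two.
Conclusion: If the temperature drops, then roads become slippery.

If the temperature drops, then roads become slippery.


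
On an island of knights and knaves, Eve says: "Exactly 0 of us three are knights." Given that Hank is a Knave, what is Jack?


Eve claims exactly 0 knights among Eve, Hank, Jack.
Given: Hank is a Knave.

Case 1: Eve is a Knight (tells truth)
  Then exactly 0 of the three are knights.
  Counting Eve, Hank: 1 knight(s) so far. Need -1 more → impossible.
Case 2: Eve is a Knave (lies)
  Then the count is NOT 0.
  If Jack = Knave, count = 0 = 0 → claim would be true, contradicts lie.
  If Jack = Knight, count = 1 ≠ 0 → lie confirmed ✓

Jack is a Knight.

Knight


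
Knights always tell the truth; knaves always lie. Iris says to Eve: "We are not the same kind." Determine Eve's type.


Iris says: "We are not the same kind."
Case 1: Iris is a Knight (truth-teller)
  Statement is true → they ARE different → Eve is a Knave
Case 2: Iris is a Knave (liar)
  Statement is false → they are NOT different → Eve is a Knave
In both cases, Eve is a Knave.

Knave


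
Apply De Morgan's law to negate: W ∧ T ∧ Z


De Morgan's law: ¬(P ∧ Q ∧ R) ≡ ¬P ∨ ¬Q ∨ ¬R
¬(W ∧ T ∧ Z) = ¬W ∨ ¬T ∨ ¬Z

¬W ∨ ¬T ∨ ¬Z


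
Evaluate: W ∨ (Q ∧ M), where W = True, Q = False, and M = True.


W = True, Q = False, M = True
Step 1: Q ∧ M = False AND True = False
Step 2: W ∨ False = True OR False = True
AND evaluated first (higher precedence); then OR applied.

True


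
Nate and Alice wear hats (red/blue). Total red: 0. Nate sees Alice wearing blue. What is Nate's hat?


Total red = 0, Alice = blue
Red accounted for: 0
Remaining for Nate: 0
Nate's hat is blue.

blue


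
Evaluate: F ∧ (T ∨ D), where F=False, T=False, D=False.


F = False, T = False, D = False
Expression: F ∧ (T ∨ D)
Step 1: T ∨ D = False OR False = False
Step 2: F ∧ (False) = False AND False = False

False


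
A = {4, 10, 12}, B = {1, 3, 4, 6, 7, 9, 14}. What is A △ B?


A = {4, 10, 12}
B = {1, 3, 4, 6, 7, 9, 14}
Operation: symmetric difference
In A only: [10, 12], in B only: [1, 3, 6, 7, 9, 14]

{1, 3, 6, 7, 9, 10, 12, 14}


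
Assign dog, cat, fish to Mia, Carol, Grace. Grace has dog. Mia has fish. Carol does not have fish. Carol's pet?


From clues:
  Grace → dog
  Mia → fish
By elimination, Carol gets the remaining.

cat


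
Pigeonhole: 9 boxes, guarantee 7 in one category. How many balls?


Pigeonhole: to guarantee k in one of n categories, need (k-1)×n + 1.
k = 7, n = 9
Minimum = (7-1) × 9 + 1 = 6 × 9 + 1

55


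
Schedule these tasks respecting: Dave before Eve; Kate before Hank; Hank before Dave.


Constraints: Dave before Eve; Kate before Hank; Hank before Dave
Method: repeatedly schedule the remaining task that has no remaining task required before it.
  Step 1: remaining {Eve, Kate, Hank, Dave}; every task except Kate still has a predecessor pending → schedule Kate.
  Step 2: remaining {Eve, Hank, Dave}; every task except Hank still has a predecessor pending → schedule Hank.
  Step 3: remaining {Eve, Dave}; every task except Dave still has a predecessor pending → schedule Dave.
  Step 4: only Eve remains → schedule Eve.
Resulting order:

Kate → Hank → Dave → Eve


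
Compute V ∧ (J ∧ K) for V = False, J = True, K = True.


V = False, J = True, K = True
Step 1: J ∧ K = True AND True = True
Step 2: V ∧ True = False AND True = False
AND is true only when ALL operands are true.

False


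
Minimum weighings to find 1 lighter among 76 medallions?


Each weighing has 3 outcomes (left heavy / balance / right heavy), so k weighings distinguish at most 3^k cases; splitting into three near-equal groups achieves this.
Need 3^k ≥ 76: 3^3 = 27 < 76 ≤ 3^4 = 81
k = ⌈log₃(76)⌉ = 4

4


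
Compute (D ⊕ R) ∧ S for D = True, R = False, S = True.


D = True, R = False, S = True
Step 1: D ⊕ R = True XOR False = True
Step 2: True ∧ S = True AND True = True
XOR true when exactly one of D,R is true; then AND with S.

True


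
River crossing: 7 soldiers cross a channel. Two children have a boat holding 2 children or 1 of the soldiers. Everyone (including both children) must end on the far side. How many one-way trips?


Per crossing of one of the soldiers: children→, one←, one of the soldiers→, one← = 4 trips
7 × 4 = 28, + 1 final children→ = 29
Minimum trips = 29

29


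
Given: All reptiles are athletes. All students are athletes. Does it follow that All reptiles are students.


Premise 1: All reptiles are athletes.
Premise 2: All students are athletes.
Conclusion: All reptiles are students.
Fallacy: undistributed middle. athletes is predicate in both.
Counterexample: reptiles and students could be disjoint subsets of athletes.

Invalid


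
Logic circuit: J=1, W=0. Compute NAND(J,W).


J AND W = 0
NOT(0) = 1

1


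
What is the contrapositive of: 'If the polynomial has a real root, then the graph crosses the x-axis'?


Original: If the polynomial has a real root, then the graph crosses the x-axis
Contrapositive: If ¬Q, then ¬P
Negate Q: not (the graph crosses the x-axis)
Negate P: not (the polynomial has a real root)

If not (the graph crosses the x-axis), then not (the polynomial has a real root).
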